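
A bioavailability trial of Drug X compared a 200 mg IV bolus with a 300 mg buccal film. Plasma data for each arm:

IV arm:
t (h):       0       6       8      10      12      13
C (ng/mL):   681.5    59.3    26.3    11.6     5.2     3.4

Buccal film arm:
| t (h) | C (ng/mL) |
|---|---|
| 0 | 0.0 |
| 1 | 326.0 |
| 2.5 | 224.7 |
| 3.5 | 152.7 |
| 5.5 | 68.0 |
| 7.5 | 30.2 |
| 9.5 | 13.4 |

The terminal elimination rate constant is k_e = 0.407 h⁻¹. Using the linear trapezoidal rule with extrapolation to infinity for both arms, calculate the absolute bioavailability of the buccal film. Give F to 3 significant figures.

Trapezoidal AUC_0→13 (IV):
  [0→6]: (681.5+59.3)/2 × 6 = 2222.4
  [6→8]: (59.3+26.3)/2 × 2 = 85.6
  [8→10]: (26.3+11.6)/2 × 2 = 37.9
  [10→12]: (11.6+5.2)/2 × 2 = 16.8
  [12→13]: (5.2+3.4)/2 × 1 = 4.3
  Sum = 2367.0 ng/mL·h
IV tail: 3.4/0.407 = 8.354; AUC_iv,0→∞ = 2367.0 + 8.354 = 2375.354 ng/mL·h
Trapezoidal AUC_0→9.5 (buccal film):
  [0→1]: (0.0+326.0)/2 × 1 = 163.0
  [1→2.5]: (326.0+224.7)/2 × 1.5 = 413.025
  [2.5→3.5]: (224.7+152.7)/2 × 1 = 188.7
  [3.5→5.5]: (152.7+68.0)/2 × 2 = 220.7
  [5.5→7.5]: (68.0+30.2)/2 × 2 = 98.2
  [7.5→9.5]: (30.2+13.4)/2 × 2 = 43.6
  Sum = 1127.225 ng/mL·h
buccal film tail: 13.4/0.407 = 32.924; AUC_ev,0→∞ = 1127.225 + 32.924 = 1160.149 ng/mL·h
F = (AUC_ev/D_ev)/(AUC_iv/D_iv) = (1160.149/300)/(2375.354/200) = 3.86716/11.87677 = 0.3256

F = 0.326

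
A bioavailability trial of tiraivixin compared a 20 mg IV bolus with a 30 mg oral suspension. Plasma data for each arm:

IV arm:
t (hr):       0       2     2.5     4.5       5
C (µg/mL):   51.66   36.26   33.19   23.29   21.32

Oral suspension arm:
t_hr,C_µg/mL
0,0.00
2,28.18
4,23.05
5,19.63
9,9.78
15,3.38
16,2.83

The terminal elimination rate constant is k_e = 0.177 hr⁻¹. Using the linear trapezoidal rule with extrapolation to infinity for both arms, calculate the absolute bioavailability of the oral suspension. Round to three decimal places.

F = 0.496

Trapezoidal AUC_0→5 (IV):
  [0→2]: (51.66+36.26)/2 × 2 = 87.92
  [2→2.5]: (36.26+33.19)/2 × 0.5 = 17.3625
  [2.5→4.5]: (33.19+23.29)/2 × 2 = 56.48
  [4.5→5]: (23.29+21.32)/2 × 0.5 = 11.1525
  Sum = 172.915 µg/mL·hr
IV tail: 21.32/0.177 = 120.452; AUC_iv,0→∞ = 172.915 + 120.452 = 293.367 µg/mL·hr
Trapezoidal AUC_0→16 (oral suspension):
  [0→2]: (0.00+28.18)/2 × 2 = 28.18
  [2→4]: (28.18+23.05)/2 × 2 = 51.23
  [4→5]: (23.05+19.63)/2 × 1 = 21.34
  [5→9]: (19.63+9.78)/2 × 4 = 58.82
  [9→15]: (9.78+3.38)/2 × 6 = 39.48
  [15→16]: (3.38+2.83)/2 × 1 = 3.105
  Sum = 202.155 µg/mL·hr
oral suspension tail: 2.83/0.177 = 15.989; AUC_ev,0→∞ = 202.155 + 15.989 = 218.144 µg/mL·hr
F = (AUC_ev/D_ev)/(AUC_iv/D_iv) = (218.144/30)/(293.367/20) = 7.27147/14.66835 = 0.4957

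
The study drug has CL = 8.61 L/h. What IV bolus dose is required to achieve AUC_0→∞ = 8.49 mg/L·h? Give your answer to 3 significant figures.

Dose_iv = CL × AUC_0→∞
     = 8.61 × 8.49 = 73.0989 mg

Dose = 73.1 mg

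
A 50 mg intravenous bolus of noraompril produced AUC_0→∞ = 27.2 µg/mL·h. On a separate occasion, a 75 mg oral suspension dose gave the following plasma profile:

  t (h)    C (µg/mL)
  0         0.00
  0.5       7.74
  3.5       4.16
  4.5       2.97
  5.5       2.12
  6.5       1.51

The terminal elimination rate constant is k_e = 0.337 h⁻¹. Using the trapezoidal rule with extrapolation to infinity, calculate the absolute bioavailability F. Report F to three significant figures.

Trapezoidal AUC_0→6.5 (oral suspension):
  [0→0.5]: (0.00+7.74)/2 × 0.5 = 1.935
  [0.5→3.5]: (7.74+4.16)/2 × 3 = 17.85
  [3.5→4.5]: (4.16+2.97)/2 × 1 = 3.565
  [4.5→5.5]: (2.97+2.12)/2 × 1 = 2.545
  [5.5→6.5]: (2.12+1.51)/2 × 1 = 1.815
  Sum = 27.71 µg/mL·h
Tail: C_last/k_e = 1.51/0.337 = 4.481
AUC_0→∞ (oral suspension) = 27.71 + 4.481 = 32.191 µg/mL·h
F = (AUC_ev/D_ev)/(AUC_iv/D_iv) = (32.191/75)/(27.2/50) = 0.429213/0.544 = 0.7890

F = 0.789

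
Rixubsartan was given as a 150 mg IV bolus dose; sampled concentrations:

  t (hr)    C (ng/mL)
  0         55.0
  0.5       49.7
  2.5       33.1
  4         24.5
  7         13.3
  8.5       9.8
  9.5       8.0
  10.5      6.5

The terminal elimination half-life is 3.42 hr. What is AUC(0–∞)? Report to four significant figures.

Trapezoidal AUC_0→10.5:
  [0→0.5]: (55.0+49.7)/2 × 0.5 = 26.175
  [0.5→2.5]: (49.7+33.1)/2 × 2 = 82.8
  [2.5→4]: (33.1+24.5)/2 × 1.5 = 43.2
  [4→7]: (24.5+13.3)/2 × 3 = 56.7
  [7→8.5]: (13.3+9.8)/2 × 1.5 = 17.325
  [8.5→9.5]: (9.8+8.0)/2 × 1 = 8.9
  [9.5→10.5]: (8.0+6.5)/2 × 1 = 7.25
  Sum = 242.35 ng/mL·hr
k_e = ln2 / t½ = 0.693147 / 3.42 = 0.2027 hr^-1
Extrapolated tail: C_last / k_e = 6.5 / 0.2027 = 32.067
AUC_0→∞ = 242.35 + 32.067 = 274.417 ng/mL·hr

AUC = 274.4 ng/mL·hr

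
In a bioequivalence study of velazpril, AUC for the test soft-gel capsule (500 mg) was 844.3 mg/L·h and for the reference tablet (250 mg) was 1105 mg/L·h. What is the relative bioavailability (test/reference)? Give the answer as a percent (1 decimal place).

F_rel = 38.2%

F_rel = (AUC_test/D_test) / (AUC_ref/D_ref)
      = (844.3/500) / (1105/250)
      = 1.6886 / 4.42 = 0.3820 = 38.20%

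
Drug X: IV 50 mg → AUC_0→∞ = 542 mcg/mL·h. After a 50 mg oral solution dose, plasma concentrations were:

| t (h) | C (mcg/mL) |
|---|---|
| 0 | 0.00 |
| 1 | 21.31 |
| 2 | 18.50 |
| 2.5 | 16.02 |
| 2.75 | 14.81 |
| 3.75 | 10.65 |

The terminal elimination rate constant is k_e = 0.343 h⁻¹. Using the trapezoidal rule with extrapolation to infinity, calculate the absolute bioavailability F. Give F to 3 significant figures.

Trapezoidal AUC_0→3.75 (oral solution):
  [0→1]: (0.00+21.31)/2 × 1 = 10.655
  [1→2]: (21.31+18.50)/2 × 1 = 19.905
  [2→2.5]: (18.50+16.02)/2 × 0.5 = 8.63
  [2.5→2.75]: (16.02+14.81)/2 × 0.25 = 3.85375
  [2.75→3.75]: (14.81+10.65)/2 × 1 = 12.73
  Sum = 55.77375 mcg/mL·h
Tail: C_last/k_e = 10.65/0.343 = 31.050
AUC_0→∞ (oral solution) = 55.77375 + 31.050 = 86.82375 mcg/mL·h
F = (AUC_ev/D_ev)/(AUC_iv/D_iv) = (86.82375/50)/(542/50) = 1.736475/10.84 = 0.1602

F = 0.160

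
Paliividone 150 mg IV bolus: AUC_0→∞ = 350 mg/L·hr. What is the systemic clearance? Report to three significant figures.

CL = Dose_iv / AUC_0→∞
   = 150 / 350 = 0.428571 L/hr

CL = 0.429 L/hr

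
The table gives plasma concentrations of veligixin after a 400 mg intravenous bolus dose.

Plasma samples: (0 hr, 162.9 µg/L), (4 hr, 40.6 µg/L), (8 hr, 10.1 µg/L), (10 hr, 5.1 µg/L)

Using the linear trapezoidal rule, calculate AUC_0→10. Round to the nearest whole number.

AUC = 524 µg/L·hr

Trapezoidal AUC_0→10:
  [0→4]: (162.9+40.6)/2 × 4 = 407.0
  [4→8]: (40.6+10.1)/2 × 4 = 101.4
  [8→10]: (10.1+5.1)/2 × 2 = 15.2
  Sum = 523.6 µg/L·hr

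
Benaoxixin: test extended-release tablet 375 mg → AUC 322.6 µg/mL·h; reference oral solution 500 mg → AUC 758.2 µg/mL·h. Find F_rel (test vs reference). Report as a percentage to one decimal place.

F_rel = (AUC_test/D_test) / (AUC_ref/D_ref)
      = (322.6/375) / (758.2/500)
      = 0.860267 / 1.5164 = 0.5673 = 56.73%

F_rel = 56.7%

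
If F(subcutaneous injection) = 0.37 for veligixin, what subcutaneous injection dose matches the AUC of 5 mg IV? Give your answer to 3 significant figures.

For equal systemic exposure: F × D_ev = D_iv
D_ev = D_iv / F = 5 / 0.37 = 13.5135 mg

D_subcutaneous = 13.5 mg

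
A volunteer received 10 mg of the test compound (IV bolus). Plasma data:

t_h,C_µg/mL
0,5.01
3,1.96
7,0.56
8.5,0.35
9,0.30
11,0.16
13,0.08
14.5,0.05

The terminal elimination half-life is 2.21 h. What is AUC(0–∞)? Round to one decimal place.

AUC = 17.3 µg/mL·h

Trapezoidal AUC_0→14.5:
  [0→3]: (5.01+1.96)/2 × 3 = 10.455
  [3→7]: (1.96+0.56)/2 × 4 = 5.04
  [7→8.5]: (0.56+0.35)/2 × 1.5 = 0.6825
  [8.5→9]: (0.35+0.30)/2 × 0.5 = 0.1625
  [9→11]: (0.30+0.16)/2 × 2 = 0.46
  [11→13]: (0.16+0.08)/2 × 2 = 0.24
  [13→14.5]: (0.08+0.05)/2 × 1.5 = 0.0975
  Sum = 17.1375 µg/mL·h
k_e = ln2 / t½ = 0.693147 / 2.21 = 0.3136 h^-1
Extrapolated tail: C_last / k_e = 0.05 / 0.3136 = 0.159
AUC_0→∞ = 17.1375 + 0.159 = 17.2965 µg/mL·h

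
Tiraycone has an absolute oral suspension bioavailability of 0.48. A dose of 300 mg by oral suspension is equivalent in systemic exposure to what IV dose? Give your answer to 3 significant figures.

D_iv = 144 mg

Systemic exposure from an extravascular dose = F × D_ev, so the equivalent IV dose is F × D_ev.
D_iv = F × D_ev = 0.48 × 300 = 144 mg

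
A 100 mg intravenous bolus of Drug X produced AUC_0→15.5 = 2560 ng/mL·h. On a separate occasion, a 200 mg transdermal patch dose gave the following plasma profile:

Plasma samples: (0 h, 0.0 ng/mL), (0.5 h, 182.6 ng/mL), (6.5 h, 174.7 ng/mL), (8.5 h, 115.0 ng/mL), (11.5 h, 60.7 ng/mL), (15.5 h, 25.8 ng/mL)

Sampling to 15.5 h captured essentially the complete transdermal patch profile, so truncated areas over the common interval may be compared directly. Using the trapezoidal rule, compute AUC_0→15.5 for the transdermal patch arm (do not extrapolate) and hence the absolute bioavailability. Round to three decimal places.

Trapezoidal AUC_0→15.5 (transdermal patch):
  [0→0.5]: (0.0+182.6)/2 × 0.5 = 45.65
  [0.5→6.5]: (182.6+174.7)/2 × 6 = 1071.9
  [6.5→8.5]: (174.7+115.0)/2 × 2 = 289.7
  [8.5→11.5]: (115.0+60.7)/2 × 3 = 263.55
  [11.5→15.5]: (60.7+25.8)/2 × 4 = 173.0
  Sum = 1843.8 ng/mL·h
F = (AUC_ev/D_ev)/(AUC_iv/D_iv) = (1843.8/200)/(2560/100) = 9.219/25.6 = 0.3601

F = 0.360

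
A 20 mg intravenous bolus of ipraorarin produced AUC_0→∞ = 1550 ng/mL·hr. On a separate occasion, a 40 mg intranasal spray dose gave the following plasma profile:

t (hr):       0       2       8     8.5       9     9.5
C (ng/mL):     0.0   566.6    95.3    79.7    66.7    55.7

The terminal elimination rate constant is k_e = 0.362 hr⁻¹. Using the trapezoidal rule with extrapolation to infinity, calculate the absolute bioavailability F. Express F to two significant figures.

Trapezoidal AUC_0→9.5 (intranasal spray):
  [0→2]: (0.0+566.6)/2 × 2 = 566.6
  [2→8]: (566.6+95.3)/2 × 6 = 1985.7
  [8→8.5]: (95.3+79.7)/2 × 0.5 = 43.75
  [8.5→9]: (79.7+66.7)/2 × 0.5 = 36.6
  [9→9.5]: (66.7+55.7)/2 × 0.5 = 30.6
  Sum = 2663.25 ng/mL·hr
Tail: C_last/k_e = 55.7/0.362 = 153.867
AUC_0→∞ (intranasal spray) = 2663.25 + 153.867 = 2817.117 ng/mL·hr
F = (AUC_ev/D_ev)/(AUC_iv/D_iv) = (2817.117/40)/(1550/20) = 70.427925/77.5 = 0.9087

F = 0.91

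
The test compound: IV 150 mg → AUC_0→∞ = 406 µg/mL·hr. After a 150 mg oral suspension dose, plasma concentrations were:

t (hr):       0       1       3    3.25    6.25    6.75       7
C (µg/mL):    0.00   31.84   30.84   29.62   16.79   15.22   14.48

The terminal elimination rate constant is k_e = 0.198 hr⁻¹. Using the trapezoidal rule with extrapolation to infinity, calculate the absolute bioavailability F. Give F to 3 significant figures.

F = 0.593

Trapezoidal AUC_0→7 (oral suspension):
  [0→1]: (0.00+31.84)/2 × 1 = 15.92
  [1→3]: (31.84+30.84)/2 × 2 = 62.68
  [3→3.25]: (30.84+29.62)/2 × 0.25 = 7.5575
  [3.25→6.25]: (29.62+16.79)/2 × 3 = 69.615
  [6.25→6.75]: (16.79+15.22)/2 × 0.5 = 8.0025
  [6.75→7]: (15.22+14.48)/2 × 0.25 = 3.7125
  Sum = 167.4875 µg/mL·hr
Tail: C_last/k_e = 14.48/0.198 = 73.131
AUC_0→∞ (oral suspension) = 167.4875 + 73.131 = 240.6185 µg/mL·hr
F = (AUC_ev/D_ev)/(AUC_iv/D_iv) = (240.6185/150)/(406/150) = 1.60412/2.70667 = 0.5927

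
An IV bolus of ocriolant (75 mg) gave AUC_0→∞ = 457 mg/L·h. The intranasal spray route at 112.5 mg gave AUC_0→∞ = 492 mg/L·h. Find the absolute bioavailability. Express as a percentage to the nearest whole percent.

F = (AUC_ev / D_ev) / (AUC_iv / D_iv)
  = (492/112.5) / (457/75)
  = 4.37333 / 6.09333 = 0.7177
  = 71.77%

F = 72%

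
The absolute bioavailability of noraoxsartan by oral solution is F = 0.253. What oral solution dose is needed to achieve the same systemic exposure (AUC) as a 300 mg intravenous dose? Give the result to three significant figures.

For equal systemic exposure: F × D_ev = D_iv
D_ev = D_iv / F = 300 / 0.253 = 1185.77 mg

D_oral = 1190 mg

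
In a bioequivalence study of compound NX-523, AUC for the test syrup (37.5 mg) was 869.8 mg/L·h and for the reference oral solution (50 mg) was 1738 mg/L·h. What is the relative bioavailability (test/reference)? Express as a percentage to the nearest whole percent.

F_rel = (AUC_test/D_test) / (AUC_ref/D_ref)
      = (869.8/37.5) / (1738/50)
      = 23.1947 / 34.76 = 0.6673 = 66.73%

F_rel = 67%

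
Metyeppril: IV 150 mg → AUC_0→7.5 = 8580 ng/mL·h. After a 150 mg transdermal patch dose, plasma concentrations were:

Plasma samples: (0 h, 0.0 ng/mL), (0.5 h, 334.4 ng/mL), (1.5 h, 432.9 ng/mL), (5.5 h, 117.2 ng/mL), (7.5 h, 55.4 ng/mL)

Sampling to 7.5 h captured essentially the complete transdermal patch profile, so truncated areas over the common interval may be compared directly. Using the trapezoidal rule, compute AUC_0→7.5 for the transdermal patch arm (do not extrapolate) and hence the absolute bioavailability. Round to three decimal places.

F = 0.203

Trapezoidal AUC_0→7.5 (transdermal patch):
  [0→0.5]: (0.0+334.4)/2 × 0.5 = 83.6
  [0.5→1.5]: (334.4+432.9)/2 × 1 = 383.65
  [1.5→5.5]: (432.9+117.2)/2 × 4 = 1100.2
  [5.5→7.5]: (117.2+55.4)/2 × 2 = 172.6
  Sum = 1740.05 ng/mL·h
F = (AUC_ev/D_ev)/(AUC_iv/D_iv) = (1740.05/150)/(8580/150) = 11.6003/57.2 = 0.2028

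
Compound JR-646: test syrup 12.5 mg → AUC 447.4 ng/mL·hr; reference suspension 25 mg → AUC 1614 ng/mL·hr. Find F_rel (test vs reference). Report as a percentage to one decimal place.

F_rel = 55.4%

F_rel = (AUC_test/D_test) / (AUC_ref/D_ref)
      = (447.4/12.5) / (1614/25)
      = 35.792 / 64.56 = 0.5544 = 55.44%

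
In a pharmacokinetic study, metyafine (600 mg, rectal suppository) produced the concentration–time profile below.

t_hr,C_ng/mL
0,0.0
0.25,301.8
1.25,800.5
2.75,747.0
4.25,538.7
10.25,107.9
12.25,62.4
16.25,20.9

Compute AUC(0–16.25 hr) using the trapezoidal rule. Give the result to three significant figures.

Trapezoidal AUC_0→16.25:
  [0→0.25]: (0.0+301.8)/2 × 0.25 = 37.725
  [0.25→1.25]: (301.8+800.5)/2 × 1 = 551.15
  [1.25→2.75]: (800.5+747.0)/2 × 1.5 = 1160.625
  [2.75→4.25]: (747.0+538.7)/2 × 1.5 = 964.275
  [4.25→10.25]: (538.7+107.9)/2 × 6 = 1939.8
  [10.25→12.25]: (107.9+62.4)/2 × 2 = 170.3
  [12.25→16.25]: (62.4+20.9)/2 × 4 = 166.6
  Sum = 4990.475 ng/mL·hr

AUC = 4990 ng/mL·hr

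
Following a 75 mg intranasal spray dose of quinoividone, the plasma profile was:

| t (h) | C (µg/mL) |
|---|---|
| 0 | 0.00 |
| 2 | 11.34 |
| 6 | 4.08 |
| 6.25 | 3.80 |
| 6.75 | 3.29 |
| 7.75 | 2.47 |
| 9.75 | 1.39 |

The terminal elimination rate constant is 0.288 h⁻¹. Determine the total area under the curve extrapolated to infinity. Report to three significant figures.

Trapezoidal AUC_0→9.75:
  [0→2]: (0.00+11.34)/2 × 2 = 11.34
  [2→6]: (11.34+4.08)/2 × 4 = 30.84
  [6→6.25]: (4.08+3.80)/2 × 0.25 = 0.985
  [6.25→6.75]: (3.80+3.29)/2 × 0.5 = 1.7725
  [6.75→7.75]: (3.29+2.47)/2 × 1 = 2.88
  [7.75→9.75]: (2.47+1.39)/2 × 2 = 3.86
  Sum = 51.6775 µg/mL·h
Extrapolated tail: C_last / k_e = 1.39 / 0.288 = 4.826
AUC_0→∞ = 51.6775 + 4.826 = 56.5035 µg/mL·h

AUC = 56.5 µg/mL·h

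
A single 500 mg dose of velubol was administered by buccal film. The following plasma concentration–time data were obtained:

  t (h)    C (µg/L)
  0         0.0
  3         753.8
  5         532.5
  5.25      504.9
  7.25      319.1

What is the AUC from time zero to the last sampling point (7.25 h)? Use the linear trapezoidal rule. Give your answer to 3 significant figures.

AUC = 3370 µg/L·h

Trapezoidal AUC_0→7.25:
  [0→3]: (0.0+753.8)/2 × 3 = 1130.7
  [3→5]: (753.8+532.5)/2 × 2 = 1286.3
  [5→5.25]: (532.5+504.9)/2 × 0.25 = 129.675
  [5.25→7.25]: (504.9+319.1)/2 × 2 = 824.0
  Sum = 3370.675 µg/L·h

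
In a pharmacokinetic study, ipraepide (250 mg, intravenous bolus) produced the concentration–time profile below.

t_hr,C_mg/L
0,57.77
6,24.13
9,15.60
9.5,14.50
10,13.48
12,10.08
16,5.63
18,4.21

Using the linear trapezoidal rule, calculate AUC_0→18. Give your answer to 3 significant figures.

Trapezoidal AUC_0→18:
  [0→6]: (57.77+24.13)/2 × 6 = 245.7
  [6→9]: (24.13+15.60)/2 × 3 = 59.595
  [9→9.5]: (15.60+14.50)/2 × 0.5 = 7.525
  [9.5→10]: (14.50+13.48)/2 × 0.5 = 6.995
  [10→12]: (13.48+10.08)/2 × 2 = 23.56
  [12→16]: (10.08+5.63)/2 × 4 = 31.42
  [16→18]: (5.63+4.21)/2 × 2 = 9.84
  Sum = 384.635 mg/L·hr

AUC = 385 mg/L·hr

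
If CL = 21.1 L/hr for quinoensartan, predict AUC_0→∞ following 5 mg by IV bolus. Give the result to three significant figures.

AUC_0→∞ = Dose_iv / CL
        = 5 / 21.1 = 0.236967 mg/L·hr

AUC = 0.237 mg/L·hr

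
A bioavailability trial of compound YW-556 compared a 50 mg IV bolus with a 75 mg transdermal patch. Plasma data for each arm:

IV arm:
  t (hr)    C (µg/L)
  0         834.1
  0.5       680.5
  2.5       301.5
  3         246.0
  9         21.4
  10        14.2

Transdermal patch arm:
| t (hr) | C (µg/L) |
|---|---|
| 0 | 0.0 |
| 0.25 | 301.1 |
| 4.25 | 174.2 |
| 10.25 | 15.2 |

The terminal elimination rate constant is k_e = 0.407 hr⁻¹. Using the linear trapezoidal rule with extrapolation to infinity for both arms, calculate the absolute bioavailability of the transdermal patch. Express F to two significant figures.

F = 0.45

Trapezoidal AUC_0→10 (IV):
  [0→0.5]: (834.1+680.5)/2 × 0.5 = 378.65
  [0.5→2.5]: (680.5+301.5)/2 × 2 = 982.0
  [2.5→3]: (301.5+246.0)/2 × 0.5 = 136.875
  [3→9]: (246.0+21.4)/2 × 6 = 802.2
  [9→10]: (21.4+14.2)/2 × 1 = 17.8
  Sum = 2317.525 µg/L·hr
IV tail: 14.2/0.407 = 34.889; AUC_iv,0→∞ = 2317.525 + 34.889 = 2352.414 µg/L·hr
Trapezoidal AUC_0→10.25 (transdermal patch):
  [0→0.25]: (0.0+301.1)/2 × 0.25 = 37.6375
  [0.25→4.25]: (301.1+174.2)/2 × 4 = 950.6
  [4.25→10.25]: (174.2+15.2)/2 × 6 = 568.2
  Sum = 1556.4375 µg/L·hr
transdermal patch tail: 15.2/0.407 = 37.346; AUC_ev,0→∞ = 1556.4375 + 37.346 = 1593.7835 µg/L·hr
F = (AUC_ev/D_ev)/(AUC_iv/D_iv) = (1593.7835/75)/(2352.414/50) = 21.2504/47.04828 = 0.4517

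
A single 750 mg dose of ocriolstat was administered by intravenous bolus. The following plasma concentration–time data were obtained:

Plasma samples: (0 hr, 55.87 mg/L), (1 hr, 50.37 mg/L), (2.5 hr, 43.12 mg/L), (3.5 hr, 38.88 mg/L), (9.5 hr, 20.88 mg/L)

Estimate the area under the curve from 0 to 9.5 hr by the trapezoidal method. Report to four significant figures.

AUC = 343.5 mg/L·hr

Trapezoidal AUC_0→9.5:
  [0→1]: (55.87+50.37)/2 × 1 = 53.12
  [1→2.5]: (50.37+43.12)/2 × 1.5 = 70.1175
  [2.5→3.5]: (43.12+38.88)/2 × 1 = 41.0
  [3.5→9.5]: (38.88+20.88)/2 × 6 = 179.28
  Sum = 343.5175 mg/L·hr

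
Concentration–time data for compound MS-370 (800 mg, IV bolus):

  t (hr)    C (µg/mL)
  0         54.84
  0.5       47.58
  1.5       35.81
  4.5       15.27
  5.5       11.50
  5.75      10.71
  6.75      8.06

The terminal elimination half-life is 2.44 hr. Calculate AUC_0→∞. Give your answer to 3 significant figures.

Trapezoidal AUC_0→6.75:
  [0→0.5]: (54.84+47.58)/2 × 0.5 = 25.605
  [0.5→1.5]: (47.58+35.81)/2 × 1 = 41.695
  [1.5→4.5]: (35.81+15.27)/2 × 3 = 76.62
  [4.5→5.5]: (15.27+11.50)/2 × 1 = 13.385
  [5.5→5.75]: (11.50+10.71)/2 × 0.25 = 2.77625
  [5.75→6.75]: (10.71+8.06)/2 × 1 = 9.385
  Sum = 169.46625 µg/mL·hr
k_e = ln2 / t½ = 0.693147 / 2.44 = 0.2841 hr^-1
Extrapolated tail: C_last / k_e = 8.06 / 0.2841 = 28.370
AUC_0→∞ = 169.46625 + 28.370 = 197.83625 µg/mL·hr

AUC = 198 µg/mL·hr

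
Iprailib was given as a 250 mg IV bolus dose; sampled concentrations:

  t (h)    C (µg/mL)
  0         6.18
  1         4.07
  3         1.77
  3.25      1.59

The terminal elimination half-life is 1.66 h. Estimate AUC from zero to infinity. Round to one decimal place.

AUC = 15.2 µg/mL·h

Trapezoidal AUC_0→3.25:
  [0→1]: (6.18+4.07)/2 × 1 = 5.125
  [1→3]: (4.07+1.77)/2 × 2 = 5.84
  [3→3.25]: (1.77+1.59)/2 × 0.25 = 0.42
  Sum = 11.385 µg/mL·h
k_e = ln2 / t½ = 0.693147 / 1.66 = 0.4176 h^-1
Extrapolated tail: C_last / k_e = 1.59 / 0.4176 = 3.807
AUC_0→∞ = 11.385 + 3.807 = 15.192 µg/mL·h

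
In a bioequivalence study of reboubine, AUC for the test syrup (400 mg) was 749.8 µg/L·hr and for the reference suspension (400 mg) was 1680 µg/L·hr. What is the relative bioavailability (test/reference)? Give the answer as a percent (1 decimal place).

F_rel = 44.6%

F_rel = (AUC_test/D_test) / (AUC_ref/D_ref)
      = (749.8/400) / (1680/400)
      = 1.8745 / 4.2 = 0.4463 = 44.63%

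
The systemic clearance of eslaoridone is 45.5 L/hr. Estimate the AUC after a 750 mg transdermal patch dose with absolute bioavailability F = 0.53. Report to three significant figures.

AUC_0→∞ = F × Dose / CL
        = 0.53 × 750 / 45.5 = 8.73626 mg/L·hr

AUC = 8.74 mg/L·hr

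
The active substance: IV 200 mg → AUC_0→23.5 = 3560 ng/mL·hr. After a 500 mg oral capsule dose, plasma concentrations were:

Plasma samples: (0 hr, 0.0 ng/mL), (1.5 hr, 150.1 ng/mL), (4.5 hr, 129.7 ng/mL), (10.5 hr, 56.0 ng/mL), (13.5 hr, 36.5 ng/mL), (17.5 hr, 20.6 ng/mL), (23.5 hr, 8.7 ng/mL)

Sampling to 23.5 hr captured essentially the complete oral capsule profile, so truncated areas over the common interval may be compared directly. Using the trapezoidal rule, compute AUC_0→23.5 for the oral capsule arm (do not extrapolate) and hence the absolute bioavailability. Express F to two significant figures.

F = 0.16

Trapezoidal AUC_0→23.5 (oral capsule):
  [0→1.5]: (0.0+150.1)/2 × 1.5 = 112.575
  [1.5→4.5]: (150.1+129.7)/2 × 3 = 419.7
  [4.5→10.5]: (129.7+56.0)/2 × 6 = 557.1
  [10.5→13.5]: (56.0+36.5)/2 × 3 = 138.75
  [13.5→17.5]: (36.5+20.6)/2 × 4 = 114.2
  [17.5→23.5]: (20.6+8.7)/2 × 6 = 87.9
  Sum = 1430.225 ng/mL·hr
F = (AUC_ev/D_ev)/(AUC_iv/D_iv) = (1430.225/500)/(3560/200) = 2.86045/17.8 = 0.1607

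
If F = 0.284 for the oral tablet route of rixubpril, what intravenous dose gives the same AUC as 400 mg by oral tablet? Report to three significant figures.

D_iv = 114 mg

Systemic exposure from an extravascular dose = F × D_ev, so the equivalent IV dose is F × D_ev.
D_iv = F × D_ev = 0.284 × 400 = 113.6 mg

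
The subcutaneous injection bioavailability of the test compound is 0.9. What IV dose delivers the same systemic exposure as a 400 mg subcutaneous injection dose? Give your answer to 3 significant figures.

D_iv = 360 mg

Systemic exposure from an extravascular dose = F × D_ev, so the equivalent IV dose is F × D_ev.
D_iv = F × D_ev = 0.9 × 400 = 360 mg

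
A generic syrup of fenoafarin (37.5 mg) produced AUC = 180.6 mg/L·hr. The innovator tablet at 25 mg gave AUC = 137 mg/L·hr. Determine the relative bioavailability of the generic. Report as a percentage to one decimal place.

F_rel = 87.9%

F_rel = (AUC_test/D_test) / (AUC_ref/D_ref)
      = (180.6/37.5) / (137/25)
      = 4.816 / 5.48 = 0.8788 = 87.88%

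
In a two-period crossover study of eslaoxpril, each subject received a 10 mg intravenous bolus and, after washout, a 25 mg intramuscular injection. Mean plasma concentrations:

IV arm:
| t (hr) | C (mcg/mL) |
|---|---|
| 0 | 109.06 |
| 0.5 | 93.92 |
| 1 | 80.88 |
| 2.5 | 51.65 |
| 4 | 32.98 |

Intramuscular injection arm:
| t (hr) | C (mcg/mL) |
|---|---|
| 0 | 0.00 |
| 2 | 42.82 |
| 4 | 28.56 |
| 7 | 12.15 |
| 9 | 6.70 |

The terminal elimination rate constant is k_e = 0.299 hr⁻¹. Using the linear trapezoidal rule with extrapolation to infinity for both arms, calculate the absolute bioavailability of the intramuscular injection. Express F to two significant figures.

F = 0.24

Trapezoidal AUC_0→4 (IV):
  [0→0.5]: (109.06+93.92)/2 × 0.5 = 50.745
  [0.5→1]: (93.92+80.88)/2 × 0.5 = 43.7
  [1→2.5]: (80.88+51.65)/2 × 1.5 = 99.3975
  [2.5→4]: (51.65+32.98)/2 × 1.5 = 63.4725
  Sum = 257.315 mcg/mL·hr
IV tail: 32.98/0.299 = 110.301; AUC_iv,0→∞ = 257.315 + 110.301 = 367.616 mcg/mL·hr
Trapezoidal AUC_0→9 (intramuscular injection):
  [0→2]: (0.00+42.82)/2 × 2 = 42.82
  [2→4]: (42.82+28.56)/2 × 2 = 71.38
  [4→7]: (28.56+12.15)/2 × 3 = 61.065
  [7→9]: (12.15+6.70)/2 × 2 = 18.85
  Sum = 194.115 mcg/mL·hr
intramuscular injection tail: 6.70/0.299 = 22.408; AUC_ev,0→∞ = 194.115 + 22.408 = 216.523 mcg/mL·hr
F = (AUC_ev/D_ev)/(AUC_iv/D_iv) = (216.523/25)/(367.616/10) = 8.66092/36.7616 = 0.2356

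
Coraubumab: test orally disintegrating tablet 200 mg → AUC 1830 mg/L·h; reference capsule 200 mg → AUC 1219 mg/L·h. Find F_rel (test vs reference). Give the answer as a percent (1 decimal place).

F_rel = 150.1%

F_rel = (AUC_test/D_test) / (AUC_ref/D_ref)
      = (1830/200) / (1219/200)
      = 9.15 / 6.095 = 1.5012 = 150.12%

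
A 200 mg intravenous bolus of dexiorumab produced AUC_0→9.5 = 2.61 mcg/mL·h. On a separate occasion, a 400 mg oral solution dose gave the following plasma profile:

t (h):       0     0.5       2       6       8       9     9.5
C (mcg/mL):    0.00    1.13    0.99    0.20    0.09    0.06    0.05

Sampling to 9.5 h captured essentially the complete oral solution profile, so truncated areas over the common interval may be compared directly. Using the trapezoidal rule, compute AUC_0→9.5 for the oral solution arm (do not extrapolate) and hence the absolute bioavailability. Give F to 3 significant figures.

F = 0.890

Trapezoidal AUC_0→9.5 (oral solution):
  [0→0.5]: (0.00+1.13)/2 × 0.5 = 0.2825
  [0.5→2]: (1.13+0.99)/2 × 1.5 = 1.59
  [2→6]: (0.99+0.20)/2 × 4 = 2.38
  [6→8]: (0.20+0.09)/2 × 2 = 0.29
  [8→9]: (0.09+0.06)/2 × 1 = 0.075
  [9→9.5]: (0.06+0.05)/2 × 0.5 = 0.0275
  Sum = 4.645 mcg/mL·h
F = (AUC_ev/D_ev)/(AUC_iv/D_iv) = (4.645/400)/(2.61/200) = 0.0116125/0.01305 = 0.8898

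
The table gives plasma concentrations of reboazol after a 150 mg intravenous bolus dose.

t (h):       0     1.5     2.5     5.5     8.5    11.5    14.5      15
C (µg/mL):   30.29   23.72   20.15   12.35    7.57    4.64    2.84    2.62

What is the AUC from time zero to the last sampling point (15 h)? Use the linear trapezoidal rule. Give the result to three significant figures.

Trapezoidal AUC_0→15:
  [0→1.5]: (30.29+23.72)/2 × 1.5 = 40.5075
  [1.5→2.5]: (23.72+20.15)/2 × 1 = 21.935
  [2.5→5.5]: (20.15+12.35)/2 × 3 = 48.75
  [5.5→8.5]: (12.35+7.57)/2 × 3 = 29.88
  [8.5→11.5]: (7.57+4.64)/2 × 3 = 18.315
  [11.5→14.5]: (4.64+2.84)/2 × 3 = 11.22
  [14.5→15]: (2.84+2.62)/2 × 0.5 = 1.365
  Sum = 171.9725 µg/mL·h

AUC = 172 µg/mL·h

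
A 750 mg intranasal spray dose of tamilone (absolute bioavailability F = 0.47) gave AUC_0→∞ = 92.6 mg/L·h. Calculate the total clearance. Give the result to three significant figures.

CL = 3.81 L/h

CL = F × Dose / AUC_0→∞
   = 0.47 × 750 / 92.6 = 3.8067 L/h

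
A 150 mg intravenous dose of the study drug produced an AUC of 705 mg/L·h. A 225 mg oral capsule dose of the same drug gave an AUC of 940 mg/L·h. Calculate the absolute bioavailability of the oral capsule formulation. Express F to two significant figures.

F = (AUC_ev / D_ev) / (AUC_iv / D_iv)
  = (940/225) / (705/150)
  = 4.17778 / 4.7 = 0.8889

F = 0.89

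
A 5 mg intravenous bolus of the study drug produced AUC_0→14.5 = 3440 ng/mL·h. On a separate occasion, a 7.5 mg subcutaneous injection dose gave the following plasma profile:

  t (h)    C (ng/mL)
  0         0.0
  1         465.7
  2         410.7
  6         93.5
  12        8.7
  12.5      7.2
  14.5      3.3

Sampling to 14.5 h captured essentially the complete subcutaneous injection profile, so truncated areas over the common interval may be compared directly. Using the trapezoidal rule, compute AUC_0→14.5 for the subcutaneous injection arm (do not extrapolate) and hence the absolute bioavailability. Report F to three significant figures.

F = 0.388

Trapezoidal AUC_0→14.5 (subcutaneous injection):
  [0→1]: (0.0+465.7)/2 × 1 = 232.85
  [1→2]: (465.7+410.7)/2 × 1 = 438.2
  [2→6]: (410.7+93.5)/2 × 4 = 1008.4
  [6→12]: (93.5+8.7)/2 × 6 = 306.6
  [12→12.5]: (8.7+7.2)/2 × 0.5 = 3.975
  [12.5→14.5]: (7.2+3.3)/2 × 2 = 10.5
  Sum = 2000.525 ng/mL·h
F = (AUC_ev/D_ev)/(AUC_iv/D_iv) = (2000.525/7.5)/(3440/5) = 266.737/688 = 0.3877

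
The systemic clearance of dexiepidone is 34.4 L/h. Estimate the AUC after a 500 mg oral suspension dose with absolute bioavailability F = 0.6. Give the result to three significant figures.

AUC_0→∞ = F × Dose / CL
        = 0.6 × 500 / 34.4 = 8.72093 mg/L·h

AUC = 8.72 mg/L·h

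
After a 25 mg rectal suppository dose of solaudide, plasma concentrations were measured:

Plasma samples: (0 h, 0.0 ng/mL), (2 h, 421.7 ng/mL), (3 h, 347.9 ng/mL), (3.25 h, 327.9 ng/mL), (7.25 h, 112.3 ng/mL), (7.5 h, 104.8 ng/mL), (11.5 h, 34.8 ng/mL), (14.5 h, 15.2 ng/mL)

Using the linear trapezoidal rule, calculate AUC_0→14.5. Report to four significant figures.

AUC = 2153 ng/mL·h

Trapezoidal AUC_0→14.5:
  [0→2]: (0.0+421.7)/2 × 2 = 421.7
  [2→3]: (421.7+347.9)/2 × 1 = 384.8
  [3→3.25]: (347.9+327.9)/2 × 0.25 = 84.475
  [3.25→7.25]: (327.9+112.3)/2 × 4 = 880.4
  [7.25→7.5]: (112.3+104.8)/2 × 0.25 = 27.1375
  [7.5→11.5]: (104.8+34.8)/2 × 4 = 279.2
  [11.5→14.5]: (34.8+15.2)/2 × 3 = 75.0
  Sum = 2152.7125 ng/mL·h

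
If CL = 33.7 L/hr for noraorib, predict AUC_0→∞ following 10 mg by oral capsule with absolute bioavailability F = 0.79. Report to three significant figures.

AUC = 0.234 mg/L·hr

AUC_0→∞ = F × Dose / CL
        = 0.79 × 10 / 33.7 = 0.234421 mg/L·hr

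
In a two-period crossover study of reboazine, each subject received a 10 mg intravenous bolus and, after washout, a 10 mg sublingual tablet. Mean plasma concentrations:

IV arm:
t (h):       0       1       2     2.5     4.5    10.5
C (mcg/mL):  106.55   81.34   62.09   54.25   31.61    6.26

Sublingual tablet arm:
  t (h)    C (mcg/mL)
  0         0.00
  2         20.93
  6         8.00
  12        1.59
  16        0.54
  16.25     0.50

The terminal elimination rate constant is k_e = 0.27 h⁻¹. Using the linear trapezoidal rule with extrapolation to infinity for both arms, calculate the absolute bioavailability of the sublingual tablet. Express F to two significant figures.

Trapezoidal AUC_0→10.5 (IV):
  [0→1]: (106.55+81.34)/2 × 1 = 93.945
  [1→2]: (81.34+62.09)/2 × 1 = 71.715
  [2→2.5]: (62.09+54.25)/2 × 0.5 = 29.085
  [2.5→4.5]: (54.25+31.61)/2 × 2 = 85.86
  [4.5→10.5]: (31.61+6.26)/2 × 6 = 113.61
  Sum = 394.215 mcg/mL·h
IV tail: 6.26/0.27 = 23.185; AUC_iv,0→∞ = 394.215 + 23.185 = 417.4 mcg/mL·h
Trapezoidal AUC_0→16.25 (sublingual tablet):
  [0→2]: (0.00+20.93)/2 × 2 = 20.93
  [2→6]: (20.93+8.00)/2 × 4 = 57.86
  [6→12]: (8.00+1.59)/2 × 6 = 28.77
  [12→16]: (1.59+0.54)/2 × 4 = 4.26
  [16→16.25]: (0.54+0.50)/2 × 0.25 = 0.13
  Sum = 111.95 mcg/mL·h
sublingual tablet tail: 0.50/0.27 = 1.852; AUC_ev,0→∞ = 111.95 + 1.852 = 113.802 mcg/mL·h
F = (AUC_ev/D_ev)/(AUC_iv/D_iv) = (113.802/10)/(417.4/10) = 11.3802/41.74 = 0.2726

F = 0.27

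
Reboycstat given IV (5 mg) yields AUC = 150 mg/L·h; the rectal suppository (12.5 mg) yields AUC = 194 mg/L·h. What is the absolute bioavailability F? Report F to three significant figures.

F = (AUC_ev / D_ev) / (AUC_iv / D_iv)
  = (194/12.5) / (150/5)
  = 15.52 / 30 = 0.5173

F = 0.517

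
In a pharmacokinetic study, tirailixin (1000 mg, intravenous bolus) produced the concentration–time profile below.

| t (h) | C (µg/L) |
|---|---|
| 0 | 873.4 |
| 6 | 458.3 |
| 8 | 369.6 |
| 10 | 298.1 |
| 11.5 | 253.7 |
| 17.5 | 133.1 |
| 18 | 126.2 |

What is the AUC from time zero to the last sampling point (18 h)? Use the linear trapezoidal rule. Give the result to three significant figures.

AUC = 7130 µg/L·h

Trapezoidal AUC_0→18:
  [0→6]: (873.4+458.3)/2 × 6 = 3995.1
  [6→8]: (458.3+369.6)/2 × 2 = 827.9
  [8→10]: (369.6+298.1)/2 × 2 = 667.7
  [10→11.5]: (298.1+253.7)/2 × 1.5 = 413.85
  [11.5→17.5]: (253.7+133.1)/2 × 6 = 1160.4
  [17.5→18]: (133.1+126.2)/2 × 0.5 = 64.825
  Sum = 7129.775 µg/L·h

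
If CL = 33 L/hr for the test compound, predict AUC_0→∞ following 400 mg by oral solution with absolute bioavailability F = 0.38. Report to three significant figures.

AUC_0→∞ = F × Dose / CL
        = 0.38 × 400 / 33 = 4.60606 mg/L·hr

AUC = 4.61 mg/L·hr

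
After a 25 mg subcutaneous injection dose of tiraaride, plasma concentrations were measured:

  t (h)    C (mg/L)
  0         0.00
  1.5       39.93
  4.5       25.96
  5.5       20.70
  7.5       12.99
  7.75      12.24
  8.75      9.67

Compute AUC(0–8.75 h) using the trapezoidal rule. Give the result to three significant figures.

AUC = 200 mg/L·h

Trapezoidal AUC_0→8.75:
  [0→1.5]: (0.00+39.93)/2 × 1.5 = 29.9475
  [1.5→4.5]: (39.93+25.96)/2 × 3 = 98.835
  [4.5→5.5]: (25.96+20.70)/2 × 1 = 23.33
  [5.5→7.5]: (20.70+12.99)/2 × 2 = 33.69
  [7.5→7.75]: (12.99+12.24)/2 × 0.25 = 3.15375
  [7.75→8.75]: (12.24+9.67)/2 × 1 = 10.955
  Sum = 199.91125 mg/L·h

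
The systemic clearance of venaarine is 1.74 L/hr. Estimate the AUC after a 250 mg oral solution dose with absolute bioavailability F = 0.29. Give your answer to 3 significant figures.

AUC = 41.7 mg/L·hr

AUC_0→∞ = F × Dose / CL
        = 0.29 × 250 / 1.74 = 41.6667 mg/L·hr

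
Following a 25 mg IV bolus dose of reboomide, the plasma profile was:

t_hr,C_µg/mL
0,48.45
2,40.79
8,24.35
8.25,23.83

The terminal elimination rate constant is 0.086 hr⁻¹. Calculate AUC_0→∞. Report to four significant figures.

Trapezoidal AUC_0→8.25:
  [0→2]: (48.45+40.79)/2 × 2 = 89.24
  [2→8]: (40.79+24.35)/2 × 6 = 195.42
  [8→8.25]: (24.35+23.83)/2 × 0.25 = 6.0225
  Sum = 290.6825 µg/mL·hr
Extrapolated tail: C_last / k_e = 23.83 / 0.086 = 277.093
AUC_0→∞ = 290.6825 + 277.093 = 567.7755 µg/mL·hr

AUC = 567.8 µg/mL·hr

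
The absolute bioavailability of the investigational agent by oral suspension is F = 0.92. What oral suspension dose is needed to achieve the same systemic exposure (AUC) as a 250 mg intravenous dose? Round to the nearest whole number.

D_oral = 272 mg

For equal systemic exposure: F × D_ev = D_iv
D_ev = D_iv / F = 250 / 0.92 = 271.739 mg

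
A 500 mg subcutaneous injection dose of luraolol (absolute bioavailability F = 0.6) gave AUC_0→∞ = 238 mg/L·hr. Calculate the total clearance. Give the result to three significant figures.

CL = 1.26 L/hr

CL = F × Dose / AUC_0→∞
   = 0.6 × 500 / 238 = 1.2605 L/hr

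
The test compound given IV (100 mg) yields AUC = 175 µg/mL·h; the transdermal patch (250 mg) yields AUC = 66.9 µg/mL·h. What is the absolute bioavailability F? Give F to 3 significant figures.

F = (AUC_ev / D_ev) / (AUC_iv / D_iv)
  = (66.9/250) / (175/100)
  = 0.2676 / 1.75 = 0.1529

F = 0.153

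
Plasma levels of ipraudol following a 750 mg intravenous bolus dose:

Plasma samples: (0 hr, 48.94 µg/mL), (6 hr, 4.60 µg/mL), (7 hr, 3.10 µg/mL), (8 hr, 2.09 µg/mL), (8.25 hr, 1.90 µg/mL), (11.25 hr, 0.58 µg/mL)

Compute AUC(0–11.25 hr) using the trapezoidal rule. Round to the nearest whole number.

AUC = 171 µg/mL·hr

Trapezoidal AUC_0→11.25:
  [0→6]: (48.94+4.60)/2 × 6 = 160.62
  [6→7]: (4.60+3.10)/2 × 1 = 3.85
  [7→8]: (3.10+2.09)/2 × 1 = 2.595
  [8→8.25]: (2.09+1.90)/2 × 0.25 = 0.49875
  [8.25→11.25]: (1.90+0.58)/2 × 3 = 3.72
  Sum = 171.28375 µg/mL·hr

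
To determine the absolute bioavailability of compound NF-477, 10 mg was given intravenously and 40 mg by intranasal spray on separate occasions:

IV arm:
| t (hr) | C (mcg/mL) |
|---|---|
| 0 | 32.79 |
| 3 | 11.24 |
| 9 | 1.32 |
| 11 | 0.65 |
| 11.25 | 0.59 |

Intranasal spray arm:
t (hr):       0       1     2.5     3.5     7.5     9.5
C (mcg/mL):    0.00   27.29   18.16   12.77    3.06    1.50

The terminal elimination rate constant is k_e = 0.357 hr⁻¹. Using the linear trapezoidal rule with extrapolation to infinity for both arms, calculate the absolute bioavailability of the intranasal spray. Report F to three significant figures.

Trapezoidal AUC_0→11.25 (IV):
  [0→3]: (32.79+11.24)/2 × 3 = 66.045
  [3→9]: (11.24+1.32)/2 × 6 = 37.68
  [9→11]: (1.32+0.65)/2 × 2 = 1.97
  [11→11.25]: (0.65+0.59)/2 × 0.25 = 0.155
  Sum = 105.85 mcg/mL·hr
IV tail: 0.59/0.357 = 1.653; AUC_iv,0→∞ = 105.85 + 1.653 = 107.503 mcg/mL·hr
Trapezoidal AUC_0→9.5 (intranasal spray):
  [0→1]: (0.00+27.29)/2 × 1 = 13.645
  [1→2.5]: (27.29+18.16)/2 × 1.5 = 34.0875
  [2.5→3.5]: (18.16+12.77)/2 × 1 = 15.465
  [3.5→7.5]: (12.77+3.06)/2 × 4 = 31.66
  [7.5→9.5]: (3.06+1.50)/2 × 2 = 4.56
  Sum = 99.4175 mcg/mL·hr
intranasal spray tail: 1.50/0.357 = 4.202; AUC_ev,0→∞ = 99.4175 + 4.202 = 103.6195 mcg/mL·hr
F = (AUC_ev/D_ev)/(AUC_iv/D_iv) = (103.6195/40)/(107.503/10) = 2.5904875/10.7503 = 0.2410

F = 0.241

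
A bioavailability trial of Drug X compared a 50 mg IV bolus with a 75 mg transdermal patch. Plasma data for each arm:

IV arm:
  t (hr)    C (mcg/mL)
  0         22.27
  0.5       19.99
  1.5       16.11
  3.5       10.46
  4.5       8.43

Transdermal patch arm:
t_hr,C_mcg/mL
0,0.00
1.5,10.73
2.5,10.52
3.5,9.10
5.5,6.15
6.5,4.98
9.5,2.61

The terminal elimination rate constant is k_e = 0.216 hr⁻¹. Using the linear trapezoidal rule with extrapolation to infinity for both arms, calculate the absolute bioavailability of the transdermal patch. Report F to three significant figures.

Trapezoidal AUC_0→4.5 (IV):
  [0→0.5]: (22.27+19.99)/2 × 0.5 = 10.565
  [0.5→1.5]: (19.99+16.11)/2 × 1 = 18.05
  [1.5→3.5]: (16.11+10.46)/2 × 2 = 26.57
  [3.5→4.5]: (10.46+8.43)/2 × 1 = 9.445
  Sum = 64.63 mcg/mL·hr
IV tail: 8.43/0.216 = 39.028; AUC_iv,0→∞ = 64.63 + 39.028 = 103.658 mcg/mL·hr
Trapezoidal AUC_0→9.5 (transdermal patch):
  [0→1.5]: (0.00+10.73)/2 × 1.5 = 8.0475
  [1.5→2.5]: (10.73+10.52)/2 × 1 = 10.625
  [2.5→3.5]: (10.52+9.10)/2 × 1 = 9.81
  [3.5→5.5]: (9.10+6.15)/2 × 2 = 15.25
  [5.5→6.5]: (6.15+4.98)/2 × 1 = 5.565
  [6.5→9.5]: (4.98+2.61)/2 × 3 = 11.385
  Sum = 60.6825 mcg/mL·hr
transdermal patch tail: 2.61/0.216 = 12.083; AUC_ev,0→∞ = 60.6825 + 12.083 = 72.7655 mcg/mL·hr
F = (AUC_ev/D_ev)/(AUC_iv/D_iv) = (72.7655/75)/(103.658/50) = 0.970207/2.07316 = 0.4680

F = 0.468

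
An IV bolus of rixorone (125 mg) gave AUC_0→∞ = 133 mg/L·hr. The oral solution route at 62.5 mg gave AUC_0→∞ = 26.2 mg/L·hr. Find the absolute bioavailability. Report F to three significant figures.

F = (AUC_ev / D_ev) / (AUC_iv / D_iv)
  = (26.2/62.5) / (133/125)
  = 0.4192 / 1.064 = 0.3940

F = 0.394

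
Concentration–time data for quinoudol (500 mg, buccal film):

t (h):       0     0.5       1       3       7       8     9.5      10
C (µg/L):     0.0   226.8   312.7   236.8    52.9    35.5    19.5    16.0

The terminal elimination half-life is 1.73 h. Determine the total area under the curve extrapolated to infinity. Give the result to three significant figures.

Trapezoidal AUC_0→10:
  [0→0.5]: (0.0+226.8)/2 × 0.5 = 56.7
  [0.5→1]: (226.8+312.7)/2 × 0.5 = 134.875
  [1→3]: (312.7+236.8)/2 × 2 = 549.5
  [3→7]: (236.8+52.9)/2 × 4 = 579.4
  [7→8]: (52.9+35.5)/2 × 1 = 44.2
  [8→9.5]: (35.5+19.5)/2 × 1.5 = 41.25
  [9.5→10]: (19.5+16.0)/2 × 0.5 = 8.875
  Sum = 1414.8 µg/L·h
k_e = ln2 / t½ = 0.693147 / 1.73 = 0.4007 h^-1
Extrapolated tail: C_last / k_e = 16.0 / 0.4007 = 39.930
AUC_0→∞ = 1414.8 + 39.930 = 1454.73 µg/L·h

AUC = 1450 µg/L·h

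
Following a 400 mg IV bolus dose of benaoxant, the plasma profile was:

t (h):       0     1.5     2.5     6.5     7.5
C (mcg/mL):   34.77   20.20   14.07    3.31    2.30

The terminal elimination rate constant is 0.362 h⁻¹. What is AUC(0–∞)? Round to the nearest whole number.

AUC = 102 mcg/mL·h

Trapezoidal AUC_0→7.5:
  [0→1.5]: (34.77+20.20)/2 × 1.5 = 41.2275
  [1.5→2.5]: (20.20+14.07)/2 × 1 = 17.135
  [2.5→6.5]: (14.07+3.31)/2 × 4 = 34.76
  [6.5→7.5]: (3.31+2.30)/2 × 1 = 2.805
  Sum = 95.9275 mcg/mL·h
Extrapolated tail: C_last / k_e = 2.30 / 0.362 = 6.354
AUC_0→∞ = 95.9275 + 6.354 = 102.2815 mcg/mL·h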